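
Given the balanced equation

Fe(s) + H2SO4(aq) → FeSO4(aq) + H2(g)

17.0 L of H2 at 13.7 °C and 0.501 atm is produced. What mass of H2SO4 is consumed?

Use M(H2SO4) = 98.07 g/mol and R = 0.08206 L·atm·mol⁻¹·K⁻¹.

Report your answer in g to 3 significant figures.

n(H2) = PV/RT = (0.501 × 17.0) / (0.08206 × 286.85) = 0.3618 mol
n(H2SO4) = (1/1) × 0.3618 = 0.3618 mol
m(H2SO4) = 0.3618 × 98.07 = 35.48 g

35.5 g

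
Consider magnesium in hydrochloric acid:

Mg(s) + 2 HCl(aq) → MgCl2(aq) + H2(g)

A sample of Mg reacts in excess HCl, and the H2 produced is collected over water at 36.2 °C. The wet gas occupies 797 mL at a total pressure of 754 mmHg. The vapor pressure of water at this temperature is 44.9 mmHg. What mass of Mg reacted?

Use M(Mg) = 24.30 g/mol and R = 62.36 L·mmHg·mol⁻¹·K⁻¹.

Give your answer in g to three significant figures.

P(H2) = 754 − 44.9 = 709.1 mmHg
n(H2) = PV/RT = (709.1 × 0.7970) / (62.36 × 309.35) = 0.02930 mol
n(Mg) = (1/1) × 0.02930 = 0.02930 mol
m(Mg) = 0.02930 × 24.30 = 0.7120 g

0.712 g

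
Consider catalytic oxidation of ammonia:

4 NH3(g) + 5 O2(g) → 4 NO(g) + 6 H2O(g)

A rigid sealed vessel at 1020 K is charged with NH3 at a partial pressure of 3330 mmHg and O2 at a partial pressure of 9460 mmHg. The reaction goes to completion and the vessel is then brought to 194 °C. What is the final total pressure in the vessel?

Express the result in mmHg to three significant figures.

Because the vessel is rigid and T is held at 1020 K, work the stoichiometry in partial pressures (P_i = n_iRT/V).
P(O2) required for 3330 mmHg of NH3 = (5/4) × 3330 = 4162 mmHg; available 9460 mmHg, so NH3 is limiting.
P(O2) remaining = 9460 − (5/4) × 3330 = 5298 mmHg
P(gaseous products) = (4+6)/4 × 3330 = 8325 mmHg
P_total at 1020 K = 5298 + 8325 = 13620 mmHg
Scaling to 194 °C: P = 13620 × 467.15/1020 = 6238 mmHg

6240 mmHg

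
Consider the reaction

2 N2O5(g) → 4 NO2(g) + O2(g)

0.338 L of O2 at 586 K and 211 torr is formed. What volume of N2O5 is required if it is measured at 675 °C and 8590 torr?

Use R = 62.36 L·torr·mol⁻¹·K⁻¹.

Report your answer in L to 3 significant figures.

n(O2) = PV/RT = (211 × 0.338) / (62.36 × 586) = 0.001952 mol
n(N2O5) = (2/1) × 0.001952 = 0.003904 mol
V = nRT/P = 0.003904 × 62.36 × 948.15 / 8590 = 0.02687 L

0.0269 L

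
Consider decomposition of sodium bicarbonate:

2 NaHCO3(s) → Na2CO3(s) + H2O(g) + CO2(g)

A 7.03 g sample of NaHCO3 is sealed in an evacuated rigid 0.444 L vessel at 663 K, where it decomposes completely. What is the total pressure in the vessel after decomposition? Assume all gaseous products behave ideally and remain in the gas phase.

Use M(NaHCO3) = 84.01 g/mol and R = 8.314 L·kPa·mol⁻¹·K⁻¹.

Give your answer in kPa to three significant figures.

1040 kPa

n(NaHCO3) = 7.03 / 84.01 = 0.08368 mol
n(gas produced) = (2/2) × 0.08368 = 0.08368 mol
P = nRT/V = 0.08368 × 8.314 × 663 / 0.444 = 1039 kPa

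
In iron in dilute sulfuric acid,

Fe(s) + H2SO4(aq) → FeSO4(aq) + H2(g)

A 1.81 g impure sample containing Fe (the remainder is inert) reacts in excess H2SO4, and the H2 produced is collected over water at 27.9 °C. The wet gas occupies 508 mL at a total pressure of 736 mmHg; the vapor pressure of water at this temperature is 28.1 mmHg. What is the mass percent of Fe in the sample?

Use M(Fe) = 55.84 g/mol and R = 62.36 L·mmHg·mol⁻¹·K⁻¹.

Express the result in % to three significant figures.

P(H2) = 736 − 28.1 = 707.9 mmHg
n(H2) = PV/RT = (707.9 × 0.5080) / (62.36 × 301.05) = 0.01916 mol
n(Fe) = (1/1) × 0.01916 = 0.01916 mol
m(Fe) = 0.01916 × 55.84 = 1.070 g
%Fe = 1.070 / 1.81 × 100 = 59.12%

59.1 %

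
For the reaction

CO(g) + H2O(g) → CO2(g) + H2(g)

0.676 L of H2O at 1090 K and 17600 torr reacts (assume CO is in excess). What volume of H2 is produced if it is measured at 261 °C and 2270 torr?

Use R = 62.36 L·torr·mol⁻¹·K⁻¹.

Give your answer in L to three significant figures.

n(H2O) = PV/RT = (17600 × 0.676) / (62.36 × 1090) = 0.1750 mol
n(H2) = (1/1) × 0.1750 = 0.1750 mol
V = nRT/P = 0.1750 × 62.36 × 534.15 / 2270 = 2.568 L

2.57 L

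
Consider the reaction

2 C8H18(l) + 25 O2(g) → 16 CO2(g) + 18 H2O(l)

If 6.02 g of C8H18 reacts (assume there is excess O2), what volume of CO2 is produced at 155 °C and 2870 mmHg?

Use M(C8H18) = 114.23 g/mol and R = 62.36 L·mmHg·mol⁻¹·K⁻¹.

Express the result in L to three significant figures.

n(C8H18) = 6.020 / 114.23 = 0.05270 mol
n(CO2) = (16/2) × 0.05270 = 0.4216 mol
V = nRT/P = 0.4216 × 62.36 × 428.15 / 2870 = 3.922 L

3.92 L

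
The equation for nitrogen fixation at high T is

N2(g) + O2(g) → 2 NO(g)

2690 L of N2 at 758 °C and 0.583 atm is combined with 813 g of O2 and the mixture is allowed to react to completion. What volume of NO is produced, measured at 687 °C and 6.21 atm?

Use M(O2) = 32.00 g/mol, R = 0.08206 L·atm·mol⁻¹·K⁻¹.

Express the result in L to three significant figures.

n(N2) = PV/RT = (0.583 × 2690) / (0.08206 × 1031.15) = 18.53 mol
n(O2) = 813 / 32.00 = 25.41 mol
For 18.53 mol N2, stoichiometry requires (1/1) × 18.53 = 18.53 mol O2; 25.41 mol is available, so N2 is limiting.
n(NO) = (2/1) × 18.53 = 37.06 mol
V(NO) = nRT/P = 37.06 × 0.08206 × 960.15 / 6.21 = 470.2 L

470 L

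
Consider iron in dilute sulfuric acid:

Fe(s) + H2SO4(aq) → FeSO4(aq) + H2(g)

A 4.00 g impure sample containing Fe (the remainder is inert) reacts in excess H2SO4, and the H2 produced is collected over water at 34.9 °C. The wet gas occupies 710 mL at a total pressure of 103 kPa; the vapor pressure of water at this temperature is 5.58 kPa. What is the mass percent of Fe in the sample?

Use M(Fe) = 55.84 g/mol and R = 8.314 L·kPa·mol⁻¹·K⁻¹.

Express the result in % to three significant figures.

37.7 %

P(H2) = 103 − 5.58 = 97.42 kPa
n(H2) = PV/RT = (97.42 × 0.7100) / (8.314 × 308.05) = 0.02701 mol
n(Fe) = (1/1) × 0.02701 = 0.02701 mol
m(Fe) = 0.02701 × 55.84 = 1.508 g
%Fe = 1.508 / 4.00 × 100 = 37.70%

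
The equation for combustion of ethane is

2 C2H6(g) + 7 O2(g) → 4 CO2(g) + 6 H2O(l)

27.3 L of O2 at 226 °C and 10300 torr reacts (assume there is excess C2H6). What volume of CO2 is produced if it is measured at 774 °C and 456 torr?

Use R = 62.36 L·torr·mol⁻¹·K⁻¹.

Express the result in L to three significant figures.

n(O2) = PV/RT = (10300 × 27.3) / (62.36 × 499.15) = 9.034 mol
n(CO2) = (4/7) × 9.034 = 5.162 mol
V = nRT/P = 5.162 × 62.36 × 1047.15 / 456 = 739.2 L

739 L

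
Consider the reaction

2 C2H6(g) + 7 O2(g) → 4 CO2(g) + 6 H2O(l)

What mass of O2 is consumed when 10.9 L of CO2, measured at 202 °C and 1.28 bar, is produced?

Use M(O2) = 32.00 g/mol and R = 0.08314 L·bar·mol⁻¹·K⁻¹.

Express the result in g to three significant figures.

n(CO2) = PV/RT = (1.28 × 10.9) / (0.08314 × 475.15) = 0.3532 mol
n(O2) = (7/4) × 0.3532 = 0.6181 mol
m(O2) = 0.6181 × 32.00 = 19.78 g

19.8 g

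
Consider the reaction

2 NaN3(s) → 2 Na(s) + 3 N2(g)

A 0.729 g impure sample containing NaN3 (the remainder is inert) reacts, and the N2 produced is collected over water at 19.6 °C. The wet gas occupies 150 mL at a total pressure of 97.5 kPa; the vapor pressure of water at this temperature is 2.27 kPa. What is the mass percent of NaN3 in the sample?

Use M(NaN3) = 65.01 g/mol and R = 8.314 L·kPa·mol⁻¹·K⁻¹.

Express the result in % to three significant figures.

P(N2) = 97.5 − 2.27 = 95.23 kPa
n(N2) = PV/RT = (95.23 × 0.1500) / (8.314 × 292.75) = 0.005869 mol
n(NaN3) = (2/3) × 0.005869 = 0.003913 mol
m(NaN3) = 0.003913 × 65.01 = 0.2544 g
%NaN3 = 0.2544 / 0.729 × 100 = 34.90%

34.9 %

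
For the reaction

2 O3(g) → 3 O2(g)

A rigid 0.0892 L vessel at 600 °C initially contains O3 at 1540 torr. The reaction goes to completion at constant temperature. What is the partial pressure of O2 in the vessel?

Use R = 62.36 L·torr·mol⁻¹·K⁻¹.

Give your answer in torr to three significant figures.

n(O3)₀ = PV/RT = (1540 × 0.0892) / (62.36 × 873.15) = 0.002523 mol
n(O2) = (3/2) × 0.002523 = 0.003785 mol
P(O2) = nRT/V = 0.003785 × 62.36 × 873.15 / 0.0892 = 2310 torr

2310 torr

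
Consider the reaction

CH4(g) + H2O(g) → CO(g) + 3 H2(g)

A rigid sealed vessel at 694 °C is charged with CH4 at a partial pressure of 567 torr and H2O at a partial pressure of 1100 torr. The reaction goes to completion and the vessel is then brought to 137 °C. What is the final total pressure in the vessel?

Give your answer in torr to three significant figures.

With V and T fixed, P_i ∝ n_i, so the mole ratios apply directly to partial pressures at 694 °C.
P(H2O) required for 567 torr of CH4 = (1/1) × 567 = 567.0 torr; available 1100 torr, so CH4 is limiting.
P(H2O) remaining = 1100 − (1/1) × 567 = 533.0 torr
P(gaseous products) = (1+3)/1 × 567 = 2268 torr
P_total at 694 °C = 533.0 + 2268 = 2801 torr
Scaling to 137 °C: P = 2801 × 410.15/967.15 = 1188 torr

1190 torr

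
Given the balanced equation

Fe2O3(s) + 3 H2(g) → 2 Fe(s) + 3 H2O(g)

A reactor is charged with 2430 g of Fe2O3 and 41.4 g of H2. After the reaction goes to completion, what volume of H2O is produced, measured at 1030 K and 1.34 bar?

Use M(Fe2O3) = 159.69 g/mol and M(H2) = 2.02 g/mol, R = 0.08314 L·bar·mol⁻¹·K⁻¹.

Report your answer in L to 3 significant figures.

n(Fe2O3) = 2430 / 159.69 = 15.22 mol
n(H2) = 41.4 / 2.02 = 20.50 mol
For 15.22 mol Fe2O3, stoichiometry requires (3/1) × 15.22 = 45.66 mol H2; 20.50 mol is available, so H2 is limiting.
n(H2O) = (3/3) × 20.50 = 20.50 mol
V(H2O) = nRT/P = 20.50 × 0.08314 × 1030 / 1.34 = 1310 L

1310 L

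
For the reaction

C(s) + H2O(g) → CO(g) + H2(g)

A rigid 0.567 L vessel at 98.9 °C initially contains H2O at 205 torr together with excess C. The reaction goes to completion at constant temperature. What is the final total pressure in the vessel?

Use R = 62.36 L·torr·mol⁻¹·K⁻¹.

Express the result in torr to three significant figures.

Rigid vessel, constant T ⇒ P scales with total gas moles (1 → 2).
P_final = (2/1) × 205 = 410.0 torr

410 torr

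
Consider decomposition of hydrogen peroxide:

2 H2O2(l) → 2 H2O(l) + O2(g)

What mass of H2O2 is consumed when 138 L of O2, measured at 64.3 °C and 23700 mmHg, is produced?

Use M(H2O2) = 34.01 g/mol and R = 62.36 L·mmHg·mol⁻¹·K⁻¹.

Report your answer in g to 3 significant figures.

10600 g

n(O2) = PV/RT = (23700 × 138) / (62.36 × 337.45) = 155.4 mol
n(H2O2) = (2/1) × 155.4 = 310.8 mol
m(H2O2) = 310.8 × 34.01 = 10570 g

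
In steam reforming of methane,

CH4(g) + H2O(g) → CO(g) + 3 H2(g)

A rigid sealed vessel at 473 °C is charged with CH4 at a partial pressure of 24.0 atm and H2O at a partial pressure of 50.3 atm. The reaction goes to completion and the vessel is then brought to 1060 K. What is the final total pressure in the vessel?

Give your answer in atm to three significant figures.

Because the vessel is rigid and T is held at 473 °C, work the stoichiometry in partial pressures (P_i = n_iRT/V).
P(H2O) required for 24.0 atm of CH4 = (1/1) × 24.0 = 24.00 atm; available 50.3 atm, so CH4 is limiting.
P(H2O) remaining = 50.3 − (1/1) × 24.0 = 26.30 atm
P(gaseous products) = (1+3)/1 × 24.0 = 96.00 atm
P_total at 473 °C = 26.30 + 96.00 = 122.3 atm
Scaling to 1060 K: P = 122.3 × 1060/746.15 = 173.7 atm

174 atm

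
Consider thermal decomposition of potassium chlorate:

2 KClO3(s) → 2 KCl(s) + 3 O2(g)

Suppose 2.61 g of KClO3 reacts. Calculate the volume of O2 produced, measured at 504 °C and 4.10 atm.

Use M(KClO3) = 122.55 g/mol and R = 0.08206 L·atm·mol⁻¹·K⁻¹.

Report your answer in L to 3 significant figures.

n(KClO3) = 2.610 / 122.55 = 0.02130 mol
n(O2) = (3/2) × 0.02130 = 0.03195 mol
V = nRT/P = 0.03195 × 0.08206 × 777.15 / 4.10 = 0.4970 L

0.497 L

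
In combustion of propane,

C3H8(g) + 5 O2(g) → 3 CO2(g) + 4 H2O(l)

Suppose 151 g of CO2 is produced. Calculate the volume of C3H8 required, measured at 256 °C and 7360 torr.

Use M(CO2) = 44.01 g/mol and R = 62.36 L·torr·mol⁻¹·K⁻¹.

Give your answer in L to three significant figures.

5.13 L

n(CO2) = 151.0 / 44.01 = 3.431 mol
n(C3H8) = (1/3) × 3.431 = 1.144 mol
V = nRT/P = 1.144 × 62.36 × 529.15 / 7360 = 5.129 L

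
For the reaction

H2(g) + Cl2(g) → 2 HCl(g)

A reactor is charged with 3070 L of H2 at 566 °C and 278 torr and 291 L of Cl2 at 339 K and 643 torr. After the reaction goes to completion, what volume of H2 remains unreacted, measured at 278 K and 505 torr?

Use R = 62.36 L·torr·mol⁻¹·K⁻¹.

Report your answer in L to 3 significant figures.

n(H2) = PV/RT = (278 × 3070) / (62.36 × 839.15) = 16.31 mol
n(Cl2) = PV/RT = (643 × 291) / (62.36 × 339) = 8.851 mol
For 16.31 mol H2, stoichiometry requires (1/1) × 16.31 = 16.31 mol Cl2; 8.851 mol is available, so Cl2 is limiting.
n(H2) consumed = (1/1) × 8.851 = 8.851 mol; remaining = 16.31 − 8.851 = 7.459 mol
V(H2) = nRT/P = 7.459 × 62.36 × 278 / 505 = 256.1 L

256 L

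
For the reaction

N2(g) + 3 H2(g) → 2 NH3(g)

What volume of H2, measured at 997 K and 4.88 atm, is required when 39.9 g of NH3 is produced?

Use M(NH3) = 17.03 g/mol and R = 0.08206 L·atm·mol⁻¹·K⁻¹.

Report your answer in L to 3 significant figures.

58.9 L

n(NH3) = 39.90 / 17.03 = 2.343 mol
n(H2) = (3/2) × 2.343 = 3.514 mol
V = nRT/P = 3.514 × 0.08206 × 997 / 4.88 = 58.91 L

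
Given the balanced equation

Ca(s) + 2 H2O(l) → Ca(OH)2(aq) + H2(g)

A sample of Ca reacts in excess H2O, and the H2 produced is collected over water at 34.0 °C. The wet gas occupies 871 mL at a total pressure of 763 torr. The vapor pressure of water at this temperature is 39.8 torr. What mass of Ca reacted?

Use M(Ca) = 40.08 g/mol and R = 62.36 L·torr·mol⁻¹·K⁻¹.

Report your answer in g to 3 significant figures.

1.32 g

P(H2) = 763 − 39.8 = 723.2 torr
n(H2) = PV/RT = (723.2 × 0.8710) / (62.36 × 307.15) = 0.03289 mol
n(Ca) = (1/1) × 0.03289 = 0.03289 mol
m(Ca) = 0.03289 × 40.08 = 1.318 g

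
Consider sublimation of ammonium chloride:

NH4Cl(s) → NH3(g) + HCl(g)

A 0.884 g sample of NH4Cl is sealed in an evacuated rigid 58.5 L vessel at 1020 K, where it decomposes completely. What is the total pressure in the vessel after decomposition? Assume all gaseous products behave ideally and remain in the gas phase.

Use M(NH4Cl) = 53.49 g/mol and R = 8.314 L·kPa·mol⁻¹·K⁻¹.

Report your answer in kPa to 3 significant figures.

4.79 kPa

n(NH4Cl) = 0.884 / 53.49 = 0.01653 mol
n(gas produced) = (2/1) × 0.01653 = 0.03306 mol
P = nRT/V = 0.03306 × 8.314 × 1020 / 58.5 = 4.792 kPa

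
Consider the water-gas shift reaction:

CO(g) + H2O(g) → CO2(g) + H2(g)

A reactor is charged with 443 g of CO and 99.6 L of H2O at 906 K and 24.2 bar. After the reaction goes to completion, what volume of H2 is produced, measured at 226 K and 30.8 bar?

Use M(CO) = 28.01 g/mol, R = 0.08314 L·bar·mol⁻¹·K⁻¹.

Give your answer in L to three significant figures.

n(CO) = 443 / 28.01 = 15.82 mol
n(H2O) = PV/RT = (24.2 × 99.6) / (0.08314 × 906) = 32.00 mol
For 15.82 mol CO, stoichiometry requires (1/1) × 15.82 = 15.82 mol H2O; 32.00 mol is available, so CO is limiting.
n(H2) = (1/1) × 15.82 = 15.82 mol
V(H2) = nRT/P = 15.82 × 0.08314 × 226 / 30.8 = 9.651 L

9.65 L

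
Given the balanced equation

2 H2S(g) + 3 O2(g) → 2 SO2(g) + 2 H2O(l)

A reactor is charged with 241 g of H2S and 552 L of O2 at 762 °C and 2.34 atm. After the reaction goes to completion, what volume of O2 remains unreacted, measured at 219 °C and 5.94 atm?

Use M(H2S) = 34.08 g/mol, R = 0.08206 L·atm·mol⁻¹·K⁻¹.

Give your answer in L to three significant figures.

n(H2S) = 241 / 34.08 = 7.072 mol
n(O2) = PV/RT = (2.34 × 552) / (0.08206 × 1035.15) = 15.21 mol
For 7.072 mol H2S, stoichiometry requires (3/2) × 7.072 = 10.61 mol O2; 15.21 mol is available, so H2S is limiting.
n(O2) consumed = (3/2) × 7.072 = 10.61 mol; remaining = 15.21 − 10.61 = 4.600 mol
V(O2) = nRT/P = 4.600 × 0.08206 × 492.15 / 5.94 = 31.28 L

31.3 L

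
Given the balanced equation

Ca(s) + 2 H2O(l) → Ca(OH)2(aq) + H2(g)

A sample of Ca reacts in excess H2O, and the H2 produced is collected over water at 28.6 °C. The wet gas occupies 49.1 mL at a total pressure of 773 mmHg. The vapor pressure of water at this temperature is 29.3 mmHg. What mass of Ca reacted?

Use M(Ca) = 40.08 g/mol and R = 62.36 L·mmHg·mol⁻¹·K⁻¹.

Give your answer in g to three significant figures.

0.0778 g

P(H2) = 773 − 29.3 = 743.7 mmHg
n(H2) = PV/RT = (743.7 × 0.04910) / (62.36 × 301.75) = 0.001941 mol
n(Ca) = (1/1) × 0.001941 = 0.001941 mol
m(Ca) = 0.001941 × 40.08 = 0.07780 g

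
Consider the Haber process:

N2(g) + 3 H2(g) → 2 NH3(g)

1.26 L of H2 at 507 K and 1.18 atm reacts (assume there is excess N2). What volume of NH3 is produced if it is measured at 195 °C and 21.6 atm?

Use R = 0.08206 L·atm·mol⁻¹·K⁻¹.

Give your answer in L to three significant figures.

n(H2) = PV/RT = (1.18 × 1.26) / (0.08206 × 507) = 0.03574 mol
n(NH3) = (2/3) × 0.03574 = 0.02383 mol
V = nRT/P = 0.02383 × 0.08206 × 468.15 / 21.6 = 0.04238 L

0.0424 L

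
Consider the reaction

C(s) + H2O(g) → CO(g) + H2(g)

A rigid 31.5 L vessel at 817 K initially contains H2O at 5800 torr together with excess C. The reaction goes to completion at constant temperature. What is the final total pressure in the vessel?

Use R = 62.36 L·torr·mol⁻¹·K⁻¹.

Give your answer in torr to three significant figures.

11600 torr

At constant T and V, P ∝ n(gas): 1 mol gas → 2 mol gas.
P_final = (2/1) × 5800 = 11600 torr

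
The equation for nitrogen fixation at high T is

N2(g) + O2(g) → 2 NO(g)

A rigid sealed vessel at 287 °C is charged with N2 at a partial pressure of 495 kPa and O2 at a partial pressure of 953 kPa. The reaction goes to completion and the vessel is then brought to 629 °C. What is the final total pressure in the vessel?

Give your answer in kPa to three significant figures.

2330 kPa

With V and T fixed, P_i ∝ n_i, so the mole ratios apply directly to partial pressures at 287 °C.
P(O2) required for 495 kPa of N2 = (1/1) × 495 = 495.0 kPa; available 953 kPa, so N2 is limiting.
P(O2) remaining = 953 − (1/1) × 495 = 458.0 kPa
P(gaseous products) = (2)/1 × 495 = 990.0 kPa
P_total at 287 °C = 458.0 + 990.0 = 1448 kPa
Scaling to 629 °C: P = 1448 × 902.15/560.15 = 2332 kPa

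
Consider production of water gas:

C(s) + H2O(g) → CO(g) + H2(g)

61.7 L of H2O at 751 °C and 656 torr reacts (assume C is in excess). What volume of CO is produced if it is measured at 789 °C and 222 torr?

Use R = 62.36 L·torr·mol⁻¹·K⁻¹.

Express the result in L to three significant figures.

n(H2O) = PV/RT = (656 × 61.7) / (62.36 × 1024.15) = 0.6338 mol
n(CO) = (1/1) × 0.6338 = 0.6338 mol
V = nRT/P = 0.6338 × 62.36 × 1062.15 / 222 = 189.1 L

189 L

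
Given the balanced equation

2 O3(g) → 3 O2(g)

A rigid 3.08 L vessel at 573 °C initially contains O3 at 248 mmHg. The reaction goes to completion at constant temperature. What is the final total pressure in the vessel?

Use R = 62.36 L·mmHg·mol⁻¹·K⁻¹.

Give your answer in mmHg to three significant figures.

Since T and V are fixed, P_final/P_initial = n_final/n_initial = 3/2.
P_final = (3/2) × 248 = 372.0 mmHg

372 mmHg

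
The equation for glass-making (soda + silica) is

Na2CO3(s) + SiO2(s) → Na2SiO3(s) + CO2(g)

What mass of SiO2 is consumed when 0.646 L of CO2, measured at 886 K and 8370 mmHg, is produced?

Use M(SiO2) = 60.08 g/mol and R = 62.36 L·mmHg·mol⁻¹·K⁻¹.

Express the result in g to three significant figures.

5.88 g

n(CO2) = PV/RT = (8370 × 0.646) / (62.36 × 886) = 0.09786 mol
n(SiO2) = (1/1) × 0.09786 = 0.09786 mol
m(SiO2) = 0.09786 × 60.08 = 5.879 g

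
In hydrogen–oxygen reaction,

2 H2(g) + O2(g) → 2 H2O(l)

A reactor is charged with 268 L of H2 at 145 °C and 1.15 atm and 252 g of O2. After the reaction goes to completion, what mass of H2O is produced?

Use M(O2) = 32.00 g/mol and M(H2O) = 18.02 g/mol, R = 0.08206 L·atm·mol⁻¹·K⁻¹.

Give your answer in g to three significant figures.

162 g

n(H2) = PV/RT = (1.15 × 268) / (0.08206 × 418.15) = 8.982 mol
n(O2) = 252 / 32.00 = 7.875 mol
For 8.982 mol H2, stoichiometry requires (1/2) × 8.982 = 4.491 mol O2; 7.875 mol is available, so H2 is limiting.
n(H2O) = (2/2) × 8.982 = 8.982 mol
m(H2O) = 8.982 × 18.02 = 161.9 g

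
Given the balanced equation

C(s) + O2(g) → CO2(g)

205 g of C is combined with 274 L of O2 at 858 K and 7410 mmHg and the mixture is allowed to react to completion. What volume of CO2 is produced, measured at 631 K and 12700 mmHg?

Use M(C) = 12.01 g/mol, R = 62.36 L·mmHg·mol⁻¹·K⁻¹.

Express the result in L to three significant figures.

52.9 L

n(C) = 205 / 12.01 = 17.07 mol
n(O2) = PV/RT = (7410 × 274) / (62.36 × 858) = 37.95 mol
For 17.07 mol C, stoichiometry requires (1/1) × 17.07 = 17.07 mol O2; 37.95 mol is available, so C is limiting.
n(CO2) = (1/1) × 17.07 = 17.07 mol
V(CO2) = nRT/P = 17.07 × 62.36 × 631 / 12700 = 52.89 L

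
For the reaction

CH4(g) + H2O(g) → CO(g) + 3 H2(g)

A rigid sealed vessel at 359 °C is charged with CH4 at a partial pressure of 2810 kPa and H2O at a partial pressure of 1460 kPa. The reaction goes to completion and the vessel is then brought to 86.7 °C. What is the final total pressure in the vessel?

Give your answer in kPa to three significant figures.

Because the vessel is rigid and T is held at 359 °C, work the stoichiometry in partial pressures (P_i = n_iRT/V).
P(H2O) required for 2810 kPa of CH4 = (1/1) × 2810 = 2810 kPa; available 1460 kPa, so H2O is limiting.
P(CH4) remaining = 2810 − (1/1) × 1460 = 1350 kPa
P(gaseous products) = (1+3)/1 × 1460 = 5840 kPa
P_total at 359 °C = 1350 + 5840 = 7190 kPa
Scaling to 86.7 °C: P = 7190 × 359.85/632.15 = 4093 kPa

4090 kPa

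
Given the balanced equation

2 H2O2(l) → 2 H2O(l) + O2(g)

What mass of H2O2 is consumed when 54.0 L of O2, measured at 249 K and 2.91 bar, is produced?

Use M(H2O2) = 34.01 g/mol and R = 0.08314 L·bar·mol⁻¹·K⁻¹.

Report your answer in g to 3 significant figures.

n(O2) = PV/RT = (2.91 × 54.0) / (0.08314 × 249) = 7.591 mol
n(H2O2) = (2/1) × 7.591 = 15.18 mol
m(H2O2) = 15.18 × 34.01 = 516.3 g

516 g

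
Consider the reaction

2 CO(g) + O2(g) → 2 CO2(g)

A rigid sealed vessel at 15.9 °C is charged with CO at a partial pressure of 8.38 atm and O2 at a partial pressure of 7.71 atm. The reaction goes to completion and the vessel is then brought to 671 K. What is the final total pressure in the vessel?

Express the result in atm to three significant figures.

27.6 atm

Because the vessel is rigid and T is held at 15.9 °C, work the stoichiometry in partial pressures (P_i = n_iRT/V).
P(O2) required for 8.38 atm of CO = (1/2) × 8.38 = 4.190 atm; available 7.71 atm, so CO is limiting.
P(O2) remaining = 7.71 − (1/2) × 8.38 = 3.520 atm
P(gaseous products) = (2)/2 × 8.38 = 8.380 atm
P_total at 15.9 °C = 3.520 + 8.380 = 11.90 atm
Scaling to 671 K: P = 11.90 × 671/289.05 = 27.62 atm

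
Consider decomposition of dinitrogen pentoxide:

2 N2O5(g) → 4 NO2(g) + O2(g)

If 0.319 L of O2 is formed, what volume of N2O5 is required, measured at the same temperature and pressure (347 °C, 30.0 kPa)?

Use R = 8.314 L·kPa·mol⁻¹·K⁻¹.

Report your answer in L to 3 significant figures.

0.638 L

At constant T and P, gas volumes are in the mole ratio: V(N2O5) = (2/1) × 0.319 = 0.6380 L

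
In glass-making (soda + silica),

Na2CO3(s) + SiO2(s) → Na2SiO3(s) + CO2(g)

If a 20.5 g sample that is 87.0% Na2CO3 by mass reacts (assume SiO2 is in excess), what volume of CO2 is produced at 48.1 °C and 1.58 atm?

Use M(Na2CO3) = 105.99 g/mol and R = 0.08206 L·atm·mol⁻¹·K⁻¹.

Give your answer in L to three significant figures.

2.81 L

mass of Na2CO3 = 20.5 × 87.0/100 = 17.84 g
n(Na2CO3) = 17.84 / 105.99 = 0.1683 mol
n(CO2) = (1/1) × 0.1683 = 0.1683 mol
V = nRT/P = 0.1683 × 0.08206 × 321.25 / 1.58 = 2.808 L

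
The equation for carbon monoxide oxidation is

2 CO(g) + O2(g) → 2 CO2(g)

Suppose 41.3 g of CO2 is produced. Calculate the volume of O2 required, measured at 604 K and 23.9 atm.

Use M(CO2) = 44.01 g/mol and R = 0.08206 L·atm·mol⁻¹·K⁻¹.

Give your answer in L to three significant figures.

n(CO2) = 41.30 / 44.01 = 0.9384 mol
n(O2) = (1/2) × 0.9384 = 0.4692 mol
V = nRT/P = 0.4692 × 0.08206 × 604 / 23.9 = 0.9730 L

0.973 L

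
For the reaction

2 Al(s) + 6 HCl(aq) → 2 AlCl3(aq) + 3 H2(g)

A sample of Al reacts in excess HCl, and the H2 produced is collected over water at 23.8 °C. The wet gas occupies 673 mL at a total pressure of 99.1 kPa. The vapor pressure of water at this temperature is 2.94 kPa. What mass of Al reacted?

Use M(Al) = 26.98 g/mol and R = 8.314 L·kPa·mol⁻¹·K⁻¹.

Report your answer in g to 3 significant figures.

P(H2) = 99.1 − 2.94 = 96.16 kPa
n(H2) = PV/RT = (96.16 × 0.6730) / (8.314 × 296.95) = 0.02621 mol
n(Al) = (2/3) × 0.02621 = 0.01747 mol
m(Al) = 0.01747 × 26.98 = 0.4713 g

0.471 g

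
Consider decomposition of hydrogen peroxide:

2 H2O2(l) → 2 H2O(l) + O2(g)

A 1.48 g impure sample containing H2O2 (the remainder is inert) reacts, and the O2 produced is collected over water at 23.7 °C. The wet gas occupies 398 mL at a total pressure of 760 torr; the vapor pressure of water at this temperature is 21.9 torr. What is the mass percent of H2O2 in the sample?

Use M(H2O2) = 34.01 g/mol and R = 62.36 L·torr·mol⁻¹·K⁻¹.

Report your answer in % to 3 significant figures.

72.9 %

P(O2) = 760 − 21.9 = 738.1 torr
n(O2) = PV/RT = (738.1 × 0.3980) / (62.36 × 296.85) = 0.01587 mol
n(H2O2) = (2/1) × 0.01587 = 0.03174 mol
m(H2O2) = 0.03174 × 34.01 = 1.079 g
%H2O2 = 1.079 / 1.48 × 100 = 72.91%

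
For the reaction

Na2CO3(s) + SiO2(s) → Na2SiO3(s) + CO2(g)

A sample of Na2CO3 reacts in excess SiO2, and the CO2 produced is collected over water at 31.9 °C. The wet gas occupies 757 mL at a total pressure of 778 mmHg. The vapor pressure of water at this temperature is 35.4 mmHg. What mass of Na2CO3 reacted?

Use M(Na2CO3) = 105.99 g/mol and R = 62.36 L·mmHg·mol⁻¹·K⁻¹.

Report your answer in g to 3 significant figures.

3.13 g

P(CO2) = 778 − 35.4 = 742.6 mmHg
n(CO2) = PV/RT = (742.6 × 0.7570) / (62.36 × 305.05) = 0.02955 mol
n(Na2CO3) = (1/1) × 0.02955 = 0.02955 mol
m(Na2CO3) = 0.02955 × 105.99 = 3.132 g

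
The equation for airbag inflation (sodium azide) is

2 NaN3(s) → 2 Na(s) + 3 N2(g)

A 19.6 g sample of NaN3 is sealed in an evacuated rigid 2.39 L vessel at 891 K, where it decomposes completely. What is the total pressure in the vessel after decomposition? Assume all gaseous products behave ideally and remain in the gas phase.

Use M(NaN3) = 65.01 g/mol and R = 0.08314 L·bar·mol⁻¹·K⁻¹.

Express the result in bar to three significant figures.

14.0 bar

n(NaN3) = 19.6 / 65.01 = 0.3015 mol
n(gas produced) = (3/2) × 0.3015 = 0.4522 mol
P = nRT/V = 0.4522 × 0.08314 × 891 / 2.39 = 14.02 bar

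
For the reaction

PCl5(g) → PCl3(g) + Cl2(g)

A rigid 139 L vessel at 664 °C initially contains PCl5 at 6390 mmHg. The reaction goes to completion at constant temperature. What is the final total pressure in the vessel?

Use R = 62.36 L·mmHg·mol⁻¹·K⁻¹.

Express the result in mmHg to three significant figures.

Rigid vessel, constant T ⇒ P scales with total gas moles (1 → 2).
P_final = (2/1) × 6390 = 12780 mmHg

12800 mmHg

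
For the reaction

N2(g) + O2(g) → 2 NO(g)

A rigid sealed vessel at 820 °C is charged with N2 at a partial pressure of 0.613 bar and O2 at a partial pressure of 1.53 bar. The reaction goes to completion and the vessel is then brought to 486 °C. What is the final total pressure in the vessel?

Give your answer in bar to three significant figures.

1.49 bar

At constant V, partial pressures at 820 °C are proportional to moles, so apply stoichiometry directly to pressures.
P(O2) required for 0.613 bar of N2 = (1/1) × 0.613 = 0.6130 bar; available 1.53 bar, so N2 is limiting.
P(O2) remaining = 1.53 − (1/1) × 0.613 = 0.9170 bar
P(gaseous products) = (2)/1 × 0.613 = 1.226 bar
P_total at 820 °C = 0.9170 + 1.226 = 2.143 bar
Scaling to 486 °C: P = 2.143 × 759.15/1093.15 = 1.488 bar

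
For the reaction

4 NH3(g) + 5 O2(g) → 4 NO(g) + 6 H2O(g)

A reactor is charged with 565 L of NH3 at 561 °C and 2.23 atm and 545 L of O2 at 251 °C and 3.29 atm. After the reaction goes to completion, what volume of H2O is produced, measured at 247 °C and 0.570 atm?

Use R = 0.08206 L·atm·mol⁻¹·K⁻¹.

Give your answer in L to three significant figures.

2070 L

n(NH3) = PV/RT = (2.23 × 565) / (0.08206 × 834.15) = 18.41 mol
n(O2) = PV/RT = (3.29 × 545) / (0.08206 × 524.15) = 41.69 mol
For 18.41 mol NH3, stoichiometry requires (5/4) × 18.41 = 23.01 mol O2; 41.69 mol is available, so NH3 is limiting.
n(H2O) = (6/4) × 18.41 = 27.62 mol
V(H2O) = nRT/P = 27.62 × 0.08206 × 520.15 / 0.570 = 2068 L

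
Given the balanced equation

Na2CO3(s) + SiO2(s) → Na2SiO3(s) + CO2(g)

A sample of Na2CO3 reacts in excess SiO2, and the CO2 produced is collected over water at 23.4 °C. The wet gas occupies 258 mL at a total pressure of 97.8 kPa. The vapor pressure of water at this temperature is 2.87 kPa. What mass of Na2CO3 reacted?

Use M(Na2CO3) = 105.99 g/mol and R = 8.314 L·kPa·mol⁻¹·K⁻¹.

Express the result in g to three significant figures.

P(CO2) = 97.8 − 2.87 = 94.93 kPa
n(CO2) = PV/RT = (94.93 × 0.2580) / (8.314 × 296.55) = 0.009934 mol
n(Na2CO3) = (1/1) × 0.009934 = 0.009934 mol
m(Na2CO3) = 0.009934 × 105.99 = 1.053 g

1.05 g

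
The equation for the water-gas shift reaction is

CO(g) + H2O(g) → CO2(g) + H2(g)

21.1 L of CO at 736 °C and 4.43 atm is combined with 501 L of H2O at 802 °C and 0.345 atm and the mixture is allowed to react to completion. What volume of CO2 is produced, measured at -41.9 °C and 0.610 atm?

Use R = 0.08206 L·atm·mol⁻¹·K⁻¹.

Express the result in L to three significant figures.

35.1 L

n(CO) = PV/RT = (4.43 × 21.1) / (0.08206 × 1009.15) = 1.129 mol
n(H2O) = PV/RT = (0.345 × 501) / (0.08206 × 1075.15) = 1.959 mol
For 1.129 mol CO, stoichiometry requires (1/1) × 1.129 = 1.129 mol H2O; 1.959 mol is available, so CO is limiting.
n(CO2) = (1/1) × 1.129 = 1.129 mol
V(CO2) = nRT/P = 1.129 × 0.08206 × 231.25 / 0.610 = 35.12 L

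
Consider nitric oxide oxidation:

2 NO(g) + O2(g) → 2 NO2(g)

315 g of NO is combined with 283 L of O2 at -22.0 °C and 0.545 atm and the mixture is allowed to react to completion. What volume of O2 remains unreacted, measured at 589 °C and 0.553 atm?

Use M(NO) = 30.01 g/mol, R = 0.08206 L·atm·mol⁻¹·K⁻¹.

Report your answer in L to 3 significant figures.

286 L

n(NO) = 315 / 30.01 = 10.50 mol
n(O2) = PV/RT = (0.545 × 283) / (0.08206 × 251.15) = 7.484 mol
For 10.50 mol NO, stoichiometry requires (1/2) × 10.50 = 5.250 mol O2; 7.484 mol is available, so NO is limiting.
n(O2) consumed = (1/2) × 10.50 = 5.250 mol; remaining = 7.484 − 5.250 = 2.234 mol
V(O2) = nRT/P = 2.234 × 0.08206 × 862.15 / 0.553 = 285.8 L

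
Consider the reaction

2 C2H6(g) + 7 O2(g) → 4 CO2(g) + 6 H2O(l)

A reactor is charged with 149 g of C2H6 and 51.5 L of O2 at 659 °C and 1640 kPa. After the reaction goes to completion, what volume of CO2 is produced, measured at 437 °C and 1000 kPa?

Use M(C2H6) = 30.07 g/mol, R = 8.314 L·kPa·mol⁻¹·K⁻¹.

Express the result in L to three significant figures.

36.8 L

n(C2H6) = 149 / 30.07 = 4.955 mol
n(O2) = PV/RT = (1640 × 51.5) / (8.314 × 932.15) = 10.90 mol
For 4.955 mol C2H6, stoichiometry requires (7/2) × 4.955 = 17.34 mol O2; 10.90 mol is available, so O2 is limiting.
n(CO2) = (4/7) × 10.90 = 6.229 mol
V(CO2) = nRT/P = 6.229 × 8.314 × 710.15 / 1000 = 36.78 L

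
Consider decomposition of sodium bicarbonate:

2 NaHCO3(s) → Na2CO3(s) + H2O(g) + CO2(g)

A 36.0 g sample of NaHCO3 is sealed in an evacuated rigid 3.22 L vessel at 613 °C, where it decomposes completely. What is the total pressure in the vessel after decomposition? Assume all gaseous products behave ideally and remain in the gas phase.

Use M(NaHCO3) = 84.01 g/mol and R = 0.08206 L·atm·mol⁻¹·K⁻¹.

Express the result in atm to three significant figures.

n(NaHCO3) = 36.0 / 84.01 = 0.4285 mol
n(gas produced) = (2/2) × 0.4285 = 0.4285 mol
P = nRT/V = 0.4285 × 0.08206 × 886.15 / 3.22 = 9.677 atm

9.68 atm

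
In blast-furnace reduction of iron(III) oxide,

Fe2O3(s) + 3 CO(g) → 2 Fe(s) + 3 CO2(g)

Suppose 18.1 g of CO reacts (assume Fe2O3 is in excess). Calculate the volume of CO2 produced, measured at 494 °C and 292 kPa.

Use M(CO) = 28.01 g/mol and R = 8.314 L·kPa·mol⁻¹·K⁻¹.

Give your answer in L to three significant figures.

14.1 L

n(CO) = 18.10 / 28.01 = 0.6462 mol
n(CO2) = (3/3) × 0.6462 = 0.6462 mol
V = nRT/P = 0.6462 × 8.314 × 767.15 / 292 = 14.11 L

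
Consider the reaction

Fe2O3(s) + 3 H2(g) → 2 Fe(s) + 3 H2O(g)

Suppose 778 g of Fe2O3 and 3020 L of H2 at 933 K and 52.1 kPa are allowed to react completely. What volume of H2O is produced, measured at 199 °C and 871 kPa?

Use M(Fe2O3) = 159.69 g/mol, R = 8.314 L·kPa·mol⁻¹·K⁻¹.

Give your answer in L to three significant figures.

65.9 L

n(Fe2O3) = 778 / 159.69 = 4.872 mol
n(H2) = PV/RT = (52.1 × 3020) / (8.314 × 933) = 20.28 mol
For 4.872 mol Fe2O3, stoichiometry requires (3/1) × 4.872 = 14.62 mol H2; 20.28 mol is available, so Fe2O3 is limiting.
n(H2O) = (3/1) × 4.872 = 14.62 mol
V(H2O) = nRT/P = 14.62 × 8.314 × 472.15 / 871 = 65.89 L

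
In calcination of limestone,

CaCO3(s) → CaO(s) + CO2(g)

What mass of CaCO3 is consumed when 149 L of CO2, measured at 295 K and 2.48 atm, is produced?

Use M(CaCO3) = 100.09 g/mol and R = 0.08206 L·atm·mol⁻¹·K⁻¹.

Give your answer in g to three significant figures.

1530 g

n(CO2) = PV/RT = (2.48 × 149) / (0.08206 × 295) = 15.26 mol
n(CaCO3) = (1/1) × 15.26 = 15.26 mol
m(CaCO3) = 15.26 × 100.09 = 1527 g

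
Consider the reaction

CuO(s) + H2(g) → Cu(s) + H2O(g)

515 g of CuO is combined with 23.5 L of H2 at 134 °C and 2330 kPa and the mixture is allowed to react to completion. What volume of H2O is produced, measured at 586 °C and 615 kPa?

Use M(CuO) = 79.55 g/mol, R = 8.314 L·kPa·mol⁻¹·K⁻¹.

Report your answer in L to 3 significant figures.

75.2 L

n(CuO) = 515 / 79.55 = 6.474 mol
n(H2) = PV/RT = (2330 × 23.5) / (8.314 × 407.15) = 16.18 mol
For 6.474 mol CuO, stoichiometry requires (1/1) × 6.474 = 6.474 mol H2; 16.18 mol is available, so CuO is limiting.
n(H2O) = (1/1) × 6.474 = 6.474 mol
V(H2O) = nRT/P = 6.474 × 8.314 × 859.15 / 615 = 75.19 L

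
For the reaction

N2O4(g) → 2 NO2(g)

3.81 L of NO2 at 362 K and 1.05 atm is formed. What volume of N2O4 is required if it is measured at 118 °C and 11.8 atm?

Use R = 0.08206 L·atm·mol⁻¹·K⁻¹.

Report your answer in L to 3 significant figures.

n(NO2) = PV/RT = (1.05 × 3.81) / (0.08206 × 362) = 0.1347 mol
n(N2O4) = (1/2) × 0.1347 = 0.06735 mol
V = nRT/P = 0.06735 × 0.08206 × 391.15 / 11.8 = 0.1832 L

0.183 L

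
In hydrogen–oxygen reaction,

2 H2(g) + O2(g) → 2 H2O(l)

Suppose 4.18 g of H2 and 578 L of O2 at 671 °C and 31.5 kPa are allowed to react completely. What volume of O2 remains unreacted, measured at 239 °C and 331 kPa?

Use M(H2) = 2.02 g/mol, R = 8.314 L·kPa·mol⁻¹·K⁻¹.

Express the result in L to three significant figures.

n(H2) = 4.18 / 2.02 = 2.069 mol
n(O2) = PV/RT = (31.5 × 578) / (8.314 × 944.15) = 2.319 mol
For 2.069 mol H2, stoichiometry requires (1/2) × 2.069 = 1.034 mol O2; 2.319 mol is available, so H2 is limiting.
n(O2) consumed = (1/2) × 2.069 = 1.034 mol; remaining = 2.319 − 1.034 = 1.285 mol
V(O2) = nRT/P = 1.285 × 8.314 × 512.15 / 331 = 16.53 L

16.5 L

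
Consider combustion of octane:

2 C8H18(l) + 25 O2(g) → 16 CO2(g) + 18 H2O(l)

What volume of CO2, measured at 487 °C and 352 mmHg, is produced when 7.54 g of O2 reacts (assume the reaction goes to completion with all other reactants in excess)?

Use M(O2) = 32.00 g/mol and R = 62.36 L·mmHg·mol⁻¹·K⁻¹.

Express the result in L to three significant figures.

20.3 L

n(O2) = 7.540 / 32.00 = 0.2356 mol
n(CO2) = (16/25) × 0.2356 = 0.1508 mol
V = nRT/P = 0.1508 × 62.36 × 760.15 / 352 = 20.31 L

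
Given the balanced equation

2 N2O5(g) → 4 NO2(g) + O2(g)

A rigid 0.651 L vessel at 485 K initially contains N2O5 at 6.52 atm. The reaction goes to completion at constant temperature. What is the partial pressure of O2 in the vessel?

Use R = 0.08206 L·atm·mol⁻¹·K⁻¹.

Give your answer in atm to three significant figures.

n(N2O5)₀ = PV/RT = (6.52 × 0.651) / (0.08206 × 485) = 0.1066 mol
n(O2) = (1/2) × 0.1066 = 0.05330 mol
P(O2) = nRT/V = 0.05330 × 0.08206 × 485 / 0.651 = 3.259 atm

3.26 atm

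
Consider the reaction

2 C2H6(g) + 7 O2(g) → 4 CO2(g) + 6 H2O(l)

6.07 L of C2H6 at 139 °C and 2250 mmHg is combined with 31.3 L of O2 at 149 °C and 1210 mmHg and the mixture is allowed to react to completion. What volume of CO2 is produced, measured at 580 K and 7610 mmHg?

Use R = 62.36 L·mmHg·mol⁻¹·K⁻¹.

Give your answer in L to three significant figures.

n(C2H6) = PV/RT = (2250 × 6.07) / (62.36 × 412.15) = 0.5314 mol
n(O2) = PV/RT = (1210 × 31.3) / (62.36 × 422.15) = 1.439 mol
For 0.5314 mol C2H6, stoichiometry requires (7/2) × 0.5314 = 1.860 mol O2; 1.439 mol is available, so O2 is limiting.
n(CO2) = (4/7) × 1.439 = 0.8223 mol
V(CO2) = nRT/P = 0.8223 × 62.36 × 580 / 7610 = 3.908 L

3.91 L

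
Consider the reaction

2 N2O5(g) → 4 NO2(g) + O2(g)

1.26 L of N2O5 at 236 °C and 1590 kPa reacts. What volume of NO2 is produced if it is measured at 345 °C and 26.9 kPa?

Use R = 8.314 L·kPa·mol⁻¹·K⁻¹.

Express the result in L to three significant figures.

n(N2O5) = PV/RT = (1590 × 1.26) / (8.314 × 509.15) = 0.4733 mol
n(NO2) = (4/2) × 0.4733 = 0.9466 mol
V = nRT/P = 0.9466 × 8.314 × 618.15 / 26.9 = 180.8 L

181 L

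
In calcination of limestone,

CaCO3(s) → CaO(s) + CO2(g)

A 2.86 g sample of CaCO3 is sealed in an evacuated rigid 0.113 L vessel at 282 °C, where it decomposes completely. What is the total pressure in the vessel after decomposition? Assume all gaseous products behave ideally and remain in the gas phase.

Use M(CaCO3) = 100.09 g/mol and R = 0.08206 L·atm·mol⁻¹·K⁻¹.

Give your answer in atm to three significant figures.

11.5 atm

n(CaCO3) = 2.86 / 100.09 = 0.02857 mol
n(gas produced) = (1/1) × 0.02857 = 0.02857 mol
P = nRT/V = 0.02857 × 0.08206 × 555.15 / 0.113 = 11.52 atm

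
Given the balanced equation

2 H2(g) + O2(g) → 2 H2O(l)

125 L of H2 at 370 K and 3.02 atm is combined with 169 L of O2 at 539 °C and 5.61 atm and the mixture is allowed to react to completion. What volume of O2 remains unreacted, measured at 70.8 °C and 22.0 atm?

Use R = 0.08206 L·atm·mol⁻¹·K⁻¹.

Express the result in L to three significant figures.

10.3 L

n(H2) = PV/RT = (3.02 × 125) / (0.08206 × 370) = 12.43 mol
n(O2) = PV/RT = (5.61 × 169) / (0.08206 × 812.15) = 14.23 mol
For 12.43 mol H2, stoichiometry requires (1/2) × 12.43 = 6.215 mol O2; 14.23 mol is available, so H2 is limiting.
n(O2) consumed = (1/2) × 12.43 = 6.215 mol; remaining = 14.23 − 6.215 = 8.015 mol
V(O2) = nRT/P = 8.015 × 0.08206 × 343.95 / 22.0 = 10.28 L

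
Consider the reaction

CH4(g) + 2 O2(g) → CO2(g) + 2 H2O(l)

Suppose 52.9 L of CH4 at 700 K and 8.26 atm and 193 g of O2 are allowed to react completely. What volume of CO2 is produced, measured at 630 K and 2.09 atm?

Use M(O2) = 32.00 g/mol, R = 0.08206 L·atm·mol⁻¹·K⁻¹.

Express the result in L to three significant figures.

n(CH4) = PV/RT = (8.26 × 52.9) / (0.08206 × 700) = 7.607 mol
n(O2) = 193 / 32.00 = 6.031 mol
For 7.607 mol CH4, stoichiometry requires (2/1) × 7.607 = 15.21 mol O2; 6.031 mol is available, so O2 is limiting.
n(CO2) = (1/2) × 6.031 = 3.015 mol
V(CO2) = nRT/P = 3.015 × 0.08206 × 630 / 2.09 = 74.58 L

74.6 L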